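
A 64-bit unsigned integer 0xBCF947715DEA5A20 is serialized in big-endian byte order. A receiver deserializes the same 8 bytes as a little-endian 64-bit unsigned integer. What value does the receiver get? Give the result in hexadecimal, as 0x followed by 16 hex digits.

Stored big-endian, the bytes at ascending addresses are BC F9 47 71 5D EA 5A 20.
Read back as little-endian, the first byte is least significant, giving 0x205AEA5D7147F9BC.

0x205AEA5D7147F9BC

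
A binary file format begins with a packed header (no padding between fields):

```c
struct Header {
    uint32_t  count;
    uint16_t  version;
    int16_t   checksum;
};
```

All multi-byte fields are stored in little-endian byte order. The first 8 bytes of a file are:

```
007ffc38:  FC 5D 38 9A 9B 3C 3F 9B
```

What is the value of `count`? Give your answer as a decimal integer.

`count` is the first field, at byte offset 0, occupying 4 bytes.
Bytes at offsets 0..3: FC 5D 38 9A.
Little-endian stores the least-significant byte at the lowest address.
Reassemble most-significant byte first: 9A 38 5D FC → 0x9A385DFC.
0x9A385DFC = 2587385340.

2587385340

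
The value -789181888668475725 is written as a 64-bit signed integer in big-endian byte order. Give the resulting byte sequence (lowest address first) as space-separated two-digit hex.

Two's complement of -789181888668475725 in 64 bits: 789181888668475725 = 0x0AF3BCBF1941A14D; invert → 0xF50C4340E6BE5EB2; add 1 → 0xF50C4340E6BE5EB3.
Split into bytes (most-significant first): F5 0C 43 40 E6 BE 5E B3.
Big-endian: lowest address holds the most-significant byte.
So the memory order matches the most-significant-first order: F5 0C 43 40 E6 BE 5E B3.

F5 0C 43 40 E6 BE 5E B3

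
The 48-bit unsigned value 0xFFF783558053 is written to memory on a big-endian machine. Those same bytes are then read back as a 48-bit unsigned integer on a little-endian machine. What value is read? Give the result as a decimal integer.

Stored big-endian, the bytes at ascending addresses are FF F7 83 55 80 53.
Read back as little-endian, the first byte is least significant, giving 0x53805583F7FF.
0x53805583F7FF = 91810655631359.

91810655631359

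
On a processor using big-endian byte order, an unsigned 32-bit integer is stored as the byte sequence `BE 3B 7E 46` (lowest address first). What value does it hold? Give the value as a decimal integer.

Big-endian: lowest address holds the most-significant byte.
The bytes are already most-significant first: 0xBE3B7E46.
0xBE3B7E46 = 3191569990.

3191569990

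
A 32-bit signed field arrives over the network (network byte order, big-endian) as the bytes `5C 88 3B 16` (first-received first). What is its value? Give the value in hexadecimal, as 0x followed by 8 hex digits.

Big-endian stores the most-significant byte at the lowest address.
The bytes are already most-significant first: 0x5C883B16.

0x5C883B16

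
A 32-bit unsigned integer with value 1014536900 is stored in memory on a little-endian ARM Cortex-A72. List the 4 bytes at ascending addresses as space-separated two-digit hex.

1014536900 in hexadecimal, padded to 32 bits, is 0x3C789AC4.
Split into bytes (most-significant first): 3C 78 9A C4.
Little-endian: lowest address holds the least-significant byte.
So at ascending addresses the bytes are C4 9A 78 3C.

C4 9A 78 3C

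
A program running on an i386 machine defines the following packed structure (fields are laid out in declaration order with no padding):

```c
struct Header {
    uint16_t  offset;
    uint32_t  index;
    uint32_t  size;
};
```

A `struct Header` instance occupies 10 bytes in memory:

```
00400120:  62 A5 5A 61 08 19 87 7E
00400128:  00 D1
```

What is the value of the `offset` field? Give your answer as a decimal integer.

42338

`offset` is the first field, at byte offset 0, occupying 2 bytes.
Bytes at offsets 0..1: 62 A5.
Little-endian stores the least-significant byte at the lowest address.
Reassemble most-significant byte first: A5 62 → 0xA562.
0xA562 = 42338.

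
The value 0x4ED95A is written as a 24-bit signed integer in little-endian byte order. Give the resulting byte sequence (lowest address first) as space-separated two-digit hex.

5A D9 4E

Split into bytes (most-significant first): 4E D9 5A.
Little-endian stores the least-significant byte at the lowest address.
So at ascending addresses the bytes are 5A D9 4E.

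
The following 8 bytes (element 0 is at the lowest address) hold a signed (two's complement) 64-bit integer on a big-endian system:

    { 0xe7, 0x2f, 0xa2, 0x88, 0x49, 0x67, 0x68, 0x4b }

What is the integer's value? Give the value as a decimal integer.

-1788031820812031925

Big-endian: lowest address holds the most-significant byte.
The bytes are already most-significant first: 0xE72FA2884967684B.
Top bit is set, so as a signed 64-bit value this is 0xE72FA2884967684B − 2^64 = -1788031820812031925.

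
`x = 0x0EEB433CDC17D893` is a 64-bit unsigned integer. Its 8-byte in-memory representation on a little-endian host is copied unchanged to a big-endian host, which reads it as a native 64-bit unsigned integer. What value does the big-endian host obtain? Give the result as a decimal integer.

10653291153216236302

Stored little-endian, the bytes at ascending addresses are 93 D8 17 DC 3C 43 EB 0E.
Read back as big-endian, the last byte is least significant, giving 0x93D817DC3C43EB0E.
0x93D817DC3C43EB0E = 10653291153216236302.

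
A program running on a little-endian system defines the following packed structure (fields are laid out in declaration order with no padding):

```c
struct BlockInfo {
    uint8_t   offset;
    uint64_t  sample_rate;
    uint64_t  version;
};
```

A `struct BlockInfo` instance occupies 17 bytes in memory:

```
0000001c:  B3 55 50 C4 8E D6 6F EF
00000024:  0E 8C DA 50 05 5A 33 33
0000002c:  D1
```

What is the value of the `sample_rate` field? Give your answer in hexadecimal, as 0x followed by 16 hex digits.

`sample_rate` follows `offset` (1 byte), so it starts at byte offset 1 and occupies 8 bytes.
Bytes at offsets 1..8: 55 50 C4 8E D6 6F EF 0E.
Little-endian: lowest address holds the least-significant byte.
Reassemble most-significant byte first: 0E EF 6F D6 8E C4 50 55 → 0x0EEF6FD68EC45055.

0x0EEF6FD68EC45055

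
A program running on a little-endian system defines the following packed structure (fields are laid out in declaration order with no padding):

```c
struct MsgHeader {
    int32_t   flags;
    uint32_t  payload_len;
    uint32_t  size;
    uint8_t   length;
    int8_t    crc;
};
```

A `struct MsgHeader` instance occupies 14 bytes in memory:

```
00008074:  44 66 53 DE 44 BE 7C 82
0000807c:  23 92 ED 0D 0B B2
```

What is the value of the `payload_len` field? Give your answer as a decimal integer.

2189213252

`payload_len` follows `flags` (4 bytes), so it starts at byte offset 4 and occupies 4 bytes.
Bytes at offsets 4..7: 44 BE 7C 82.
Little-endian stores the least-significant byte at the lowest address.
Reassemble most-significant byte first: 82 7C BE 44 → 0x827CBE44.
0x827CBE44 = 2189213252.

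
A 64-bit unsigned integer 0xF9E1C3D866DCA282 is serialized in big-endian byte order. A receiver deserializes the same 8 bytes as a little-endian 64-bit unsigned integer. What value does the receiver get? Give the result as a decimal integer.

9413328505439248889

Stored big-endian, the bytes at ascending addresses are F9 E1 C3 D8 66 DC A2 82.
Read back as little-endian, the first byte is least significant, giving 0x82A2DC66D8C3E1F9.
0x82A2DC66D8C3E1F9 = 9413328505439248889.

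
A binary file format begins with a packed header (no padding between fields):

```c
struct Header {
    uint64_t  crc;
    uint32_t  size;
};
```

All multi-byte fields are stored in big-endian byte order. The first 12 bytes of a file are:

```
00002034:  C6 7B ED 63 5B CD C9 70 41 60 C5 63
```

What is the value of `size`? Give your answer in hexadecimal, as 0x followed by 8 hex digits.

0x4160C563

`size` follows `crc` (8 bytes), so it starts at byte offset 8 and occupies 4 bytes.
Bytes at offsets 8..11: 41 60 C5 63.
In big-endian order the high byte comes first in memory.
The bytes are already most-significant first: 0x4160C563.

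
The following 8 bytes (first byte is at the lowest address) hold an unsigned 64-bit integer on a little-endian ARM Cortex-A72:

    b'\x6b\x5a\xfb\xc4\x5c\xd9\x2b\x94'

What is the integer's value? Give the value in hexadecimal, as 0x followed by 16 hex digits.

0x942BD95CC4FB5A6B

Little-endian stores the least-significant byte at the lowest address.
Reassemble most-significant byte first: 94 2B D9 5C C4 FB 5A 6B → 0x942BD95CC4FB5A6B.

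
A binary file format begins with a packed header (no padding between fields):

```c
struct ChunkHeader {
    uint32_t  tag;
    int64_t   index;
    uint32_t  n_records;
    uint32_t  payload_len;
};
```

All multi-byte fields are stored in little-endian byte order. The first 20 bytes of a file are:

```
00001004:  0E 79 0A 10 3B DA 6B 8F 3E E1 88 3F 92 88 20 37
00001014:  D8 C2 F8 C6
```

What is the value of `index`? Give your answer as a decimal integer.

4578156680032541243

`index` follows `tag` (4 bytes), so it starts at byte offset 4 and occupies 8 bytes.
Bytes at offsets 4..11: 3B DA 6B 8F 3E E1 88 3F.
Little-endian stores the least-significant byte at the lowest address.
Reassemble most-significant byte first: 3F 88 E1 3E 8F 6B DA 3B → 0x3F88E13E8F6BDA3B.
0x3F88E13E8F6BDA3B = 4578156680032541243.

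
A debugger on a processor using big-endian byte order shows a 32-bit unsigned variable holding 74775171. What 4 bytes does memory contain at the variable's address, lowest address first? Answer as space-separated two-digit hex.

74775171 in hexadecimal, padded to 32 bits, is 0x0474FA83.
Split into bytes (most-significant first): 04 74 FA 83.
In big-endian order the high byte comes first in memory.
So the memory order matches the most-significant-first order: 04 74 FA 83.

04 74 FA 83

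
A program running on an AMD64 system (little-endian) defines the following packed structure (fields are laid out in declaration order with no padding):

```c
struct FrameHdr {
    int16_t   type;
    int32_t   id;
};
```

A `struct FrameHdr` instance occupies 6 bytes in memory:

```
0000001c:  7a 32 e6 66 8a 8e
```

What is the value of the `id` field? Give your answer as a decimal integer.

`id` follows `type` (2 bytes), so it starts at byte offset 2 and occupies 4 bytes.
Bytes at offsets 2..5: E6 66 8A 8E.
In little-endian order the low byte comes first in memory.
Reassemble most-significant byte first: 8E 8A 66 E6 → 0x8E8A66E6.
Top bit is set, so as a signed 32-bit value this is 0x8E8A66E6 − 2^32 = -1903532314.

-1903532314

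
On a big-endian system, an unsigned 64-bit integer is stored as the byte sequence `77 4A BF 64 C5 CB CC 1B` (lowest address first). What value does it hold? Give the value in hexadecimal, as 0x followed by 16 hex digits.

0x774ABF64C5CBCC1B

Big-endian stores the most-significant byte at the lowest address.
The bytes are already most-significant first: 0x774ABF64C5CBCC1B.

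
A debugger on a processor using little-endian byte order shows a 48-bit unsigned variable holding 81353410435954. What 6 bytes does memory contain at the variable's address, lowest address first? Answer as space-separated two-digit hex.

72 5B 21 91 FD 49

81353410435954 in hexadecimal, padded to 48 bits, is 0x49FD91215B72.
Split into bytes (most-significant first): 49 FD 91 21 5B 72.
Little-endian stores the least-significant byte at the lowest address.
So at ascending addresses the bytes are 72 5B 21 91 FD 49.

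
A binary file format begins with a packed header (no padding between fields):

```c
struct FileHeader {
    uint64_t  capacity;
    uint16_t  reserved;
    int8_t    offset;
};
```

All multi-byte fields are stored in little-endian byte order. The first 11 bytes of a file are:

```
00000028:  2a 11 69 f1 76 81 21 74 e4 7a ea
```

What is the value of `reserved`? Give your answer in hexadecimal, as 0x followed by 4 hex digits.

0x7AE4

`reserved` follows `capacity` (8 bytes), so it starts at byte offset 8 and occupies 2 bytes.
Bytes at offsets 8..9: E4 7A.
Little-endian: lowest address holds the least-significant byte.
Reassemble most-significant byte first: 7A E4 → 0x7AE4.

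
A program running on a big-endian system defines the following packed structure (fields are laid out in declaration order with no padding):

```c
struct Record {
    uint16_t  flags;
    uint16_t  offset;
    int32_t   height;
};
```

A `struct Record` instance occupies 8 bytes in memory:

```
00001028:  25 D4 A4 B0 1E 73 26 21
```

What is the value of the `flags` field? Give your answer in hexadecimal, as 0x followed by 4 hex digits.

0x25D4

`flags` is the first field, at byte offset 0, occupying 2 bytes.
Bytes at offsets 0..1: 25 D4.
In big-endian order the high byte comes first in memory.
The bytes are already most-significant first: 0x25D4.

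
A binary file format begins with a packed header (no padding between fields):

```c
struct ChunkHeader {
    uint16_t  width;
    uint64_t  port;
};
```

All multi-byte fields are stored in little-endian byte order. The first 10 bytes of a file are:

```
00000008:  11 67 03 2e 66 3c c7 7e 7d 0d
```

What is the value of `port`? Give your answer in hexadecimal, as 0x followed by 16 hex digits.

0x0D7D7EC73C662E03

`port` follows `width` (2 bytes), so it starts at byte offset 2 and occupies 8 bytes.
Bytes at offsets 2..9: 03 2E 66 3C C7 7E 7D 0D.
Little-endian stores the least-significant byte at the lowest address.
Reassemble most-significant byte first: 0D 7D 7E C7 3C 66 2E 03 → 0x0D7D7EC73C662E03.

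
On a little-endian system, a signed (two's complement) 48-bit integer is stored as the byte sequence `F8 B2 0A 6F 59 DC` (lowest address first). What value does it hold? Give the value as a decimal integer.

In little-endian order the low byte comes first in memory.
Reassemble most-significant byte first: DC 59 6F 0A B2 F8 → 0xDC596F0AB2F8.
Top bit is set, so as a signed 48-bit value this is 0xDC596F0AB2F8 − 2^48 = -39198303538440.

-39198303538440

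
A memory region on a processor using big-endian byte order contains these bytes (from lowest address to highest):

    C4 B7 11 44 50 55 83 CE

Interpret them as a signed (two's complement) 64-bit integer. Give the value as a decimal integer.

Big-endian: lowest address holds the most-significant byte.
The bytes are already most-significant first: 0xC4B71144505583CE.
Top bit is set, so as a signed 64-bit value this is 0xC4B71144505583CE − 2^64 = -4271926736434396210.

-4271926736434396210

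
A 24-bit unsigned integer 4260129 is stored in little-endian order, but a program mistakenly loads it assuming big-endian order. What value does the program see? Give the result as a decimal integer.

4260129 in 24-bit hexadecimal is 0x410121.
Stored little-endian, the bytes at ascending addresses are 21 01 41.
Read back as big-endian, the last byte is least significant, giving 0x210141.
0x210141 = 2163009.

2163009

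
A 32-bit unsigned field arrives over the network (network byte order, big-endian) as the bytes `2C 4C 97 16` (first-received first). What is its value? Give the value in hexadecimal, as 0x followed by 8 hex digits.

0x2C4C9716

Big-endian: lowest address holds the most-significant byte.
The bytes are already most-significant first: 0x2C4C9716.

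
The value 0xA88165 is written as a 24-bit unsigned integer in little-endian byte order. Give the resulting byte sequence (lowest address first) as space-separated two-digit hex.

65 81 A8

Split into bytes (most-significant first): A8 81 65.
Little-endian: lowest address holds the least-significant byte.
So at ascending addresses the bytes are 65 81 A8.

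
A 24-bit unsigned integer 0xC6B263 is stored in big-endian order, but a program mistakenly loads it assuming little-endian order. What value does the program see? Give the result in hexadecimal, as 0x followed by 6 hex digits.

Stored big-endian, the bytes at ascending addresses are C6 B2 63.
Read back as little-endian, the first byte is least significant, giving 0x63B2C6.

0x63B2C6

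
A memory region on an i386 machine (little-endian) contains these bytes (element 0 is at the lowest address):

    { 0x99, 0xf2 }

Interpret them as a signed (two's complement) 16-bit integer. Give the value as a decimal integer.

-3431

In little-endian order the low byte comes first in memory.
Reassemble most-significant byte first: F2 99 → 0xF299.
Top bit is set, so as a signed 16-bit value this is 0xF299 − 2^16 = -3431.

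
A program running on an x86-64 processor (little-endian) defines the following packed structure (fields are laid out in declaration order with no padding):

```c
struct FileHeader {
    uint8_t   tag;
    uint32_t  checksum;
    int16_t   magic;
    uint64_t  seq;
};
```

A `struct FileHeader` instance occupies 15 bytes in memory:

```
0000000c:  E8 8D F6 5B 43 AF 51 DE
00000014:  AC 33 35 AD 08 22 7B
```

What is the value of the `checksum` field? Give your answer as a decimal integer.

1130100365

`checksum` follows `tag` (1 byte), so it starts at byte offset 1 and occupies 4 bytes.
Bytes at offsets 1..4: 8D F6 5B 43.
Little-endian: lowest address holds the least-significant byte.
Reassemble most-significant byte first: 43 5B F6 8D → 0x435BF68D.
0x435BF68D = 1130100365.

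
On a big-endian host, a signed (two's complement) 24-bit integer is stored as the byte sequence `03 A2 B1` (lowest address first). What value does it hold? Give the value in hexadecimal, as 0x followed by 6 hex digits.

Big-endian stores the most-significant byte at the lowest address.
The bytes are already most-significant first: 0x03A2B1.

0x03A2B1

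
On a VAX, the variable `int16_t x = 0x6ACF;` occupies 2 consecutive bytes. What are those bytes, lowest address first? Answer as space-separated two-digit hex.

Split into bytes (most-significant first): 6A CF.
Little-endian: lowest address holds the least-significant byte.
So at ascending addresses the bytes are CF 6A.

CF 6A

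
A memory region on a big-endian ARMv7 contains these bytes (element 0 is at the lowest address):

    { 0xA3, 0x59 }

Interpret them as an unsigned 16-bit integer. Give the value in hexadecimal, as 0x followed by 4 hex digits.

Big-endian: lowest address holds the most-significant byte.
The bytes are already most-significant first: 0xA359.

0xA359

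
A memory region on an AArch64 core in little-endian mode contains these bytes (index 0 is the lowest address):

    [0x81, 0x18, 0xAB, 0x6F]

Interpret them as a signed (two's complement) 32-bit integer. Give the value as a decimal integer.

Little-endian stores the least-significant byte at the lowest address.
Reassemble most-significant byte first: 6F AB 18 81 → 0x6FAB1881.
0x6FAB1881 = 1873483905.

1873483905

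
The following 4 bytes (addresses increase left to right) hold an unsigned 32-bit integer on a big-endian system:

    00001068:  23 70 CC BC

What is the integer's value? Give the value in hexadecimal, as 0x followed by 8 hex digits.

Big-endian: lowest address holds the most-significant byte.
The bytes are already most-significant first: 0x2370CCBC.

0x2370CCBC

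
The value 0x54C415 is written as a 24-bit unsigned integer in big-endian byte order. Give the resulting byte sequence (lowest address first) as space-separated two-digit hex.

Split into bytes (most-significant first): 54 C4 15.
Big-endian: lowest address holds the most-significant byte.
So the memory order matches the most-significant-first order: 54 C4 15.

54 C4 15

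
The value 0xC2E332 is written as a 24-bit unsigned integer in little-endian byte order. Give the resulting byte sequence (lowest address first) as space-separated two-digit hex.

32 E3 C2

Split into bytes (most-significant first): C2 E3 32.
In little-endian order the low byte comes first in memory.
So at ascending addresses the bytes are 32 E3 C2.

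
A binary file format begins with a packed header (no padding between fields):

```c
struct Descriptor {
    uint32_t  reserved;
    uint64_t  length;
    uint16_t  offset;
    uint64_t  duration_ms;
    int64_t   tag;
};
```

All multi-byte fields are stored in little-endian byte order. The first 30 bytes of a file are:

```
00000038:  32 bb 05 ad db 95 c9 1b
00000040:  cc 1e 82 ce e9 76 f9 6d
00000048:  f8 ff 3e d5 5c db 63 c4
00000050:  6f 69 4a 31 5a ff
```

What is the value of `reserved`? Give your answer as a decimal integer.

2902833970

`reserved` is the first field, at byte offset 0, occupying 4 bytes.
Bytes at offsets 0..3: 32 BB 05 AD.
In little-endian order the low byte comes first in memory.
Reassemble most-significant byte first: AD 05 BB 32 → 0xAD05BB32.
0xAD05BB32 = 2902833970.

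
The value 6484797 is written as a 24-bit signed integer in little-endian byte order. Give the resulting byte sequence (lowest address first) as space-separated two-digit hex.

6484797 in hexadecimal, padded to 24 bits, is 0x62F33D.
Split into bytes (most-significant first): 62 F3 3D.
Little-endian: lowest address holds the least-significant byte.
So at ascending addresses the bytes are 3D F3 62.

3D F3 62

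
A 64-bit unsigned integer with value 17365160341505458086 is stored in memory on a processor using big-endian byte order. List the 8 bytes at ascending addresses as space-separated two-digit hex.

17365160341505458086 in hexadecimal, padded to 64 bits, is 0xF0FD715377223FA6.
Split into bytes (most-significant first): F0 FD 71 53 77 22 3F A6.
Big-endian: lowest address holds the most-significant byte.
So the memory order matches the most-significant-first order: F0 FD 71 53 77 22 3F A6.

F0 FD 71 53 77 22 3F A6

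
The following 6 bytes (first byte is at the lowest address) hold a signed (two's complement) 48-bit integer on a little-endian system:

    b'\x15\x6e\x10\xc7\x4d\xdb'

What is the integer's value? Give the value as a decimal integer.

Little-endian: lowest address holds the least-significant byte.
Reassemble most-significant byte first: DB 4D C7 10 6E 15 → 0xDB4DC7106E15.
Top bit is set, so as a signed 48-bit value this is 0xDB4DC7106E15 − 2^48 = -40347878003179.

-40347878003179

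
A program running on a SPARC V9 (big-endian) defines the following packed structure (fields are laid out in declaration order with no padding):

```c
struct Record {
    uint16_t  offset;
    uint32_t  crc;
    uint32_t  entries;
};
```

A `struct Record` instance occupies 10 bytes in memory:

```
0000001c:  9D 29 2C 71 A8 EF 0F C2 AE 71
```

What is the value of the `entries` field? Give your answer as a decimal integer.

`entries` follows `offset` (2 B), `crc` (4 B), so it starts at offset 2 + 4 = 6 and occupies 4 bytes.
Bytes at offsets 6..9: 0F C2 AE 71.
In big-endian order the high byte comes first in memory.
The bytes are already most-significant first: 0x0FC2AE71.
0x0FC2AE71 = 264416881.

264416881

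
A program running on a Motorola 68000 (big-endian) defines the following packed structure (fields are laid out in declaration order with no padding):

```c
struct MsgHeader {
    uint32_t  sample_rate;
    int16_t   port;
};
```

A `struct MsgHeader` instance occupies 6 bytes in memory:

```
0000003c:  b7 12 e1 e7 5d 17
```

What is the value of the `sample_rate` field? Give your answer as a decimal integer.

3071468007

`sample_rate` is the first field, at byte offset 0, occupying 4 bytes.
Bytes at offsets 0..3: B7 12 E1 E7.
Big-endian: lowest address holds the most-significant byte.
The bytes are already most-significant first: 0xB712E1E7.
0xB712E1E7 = 3071468007.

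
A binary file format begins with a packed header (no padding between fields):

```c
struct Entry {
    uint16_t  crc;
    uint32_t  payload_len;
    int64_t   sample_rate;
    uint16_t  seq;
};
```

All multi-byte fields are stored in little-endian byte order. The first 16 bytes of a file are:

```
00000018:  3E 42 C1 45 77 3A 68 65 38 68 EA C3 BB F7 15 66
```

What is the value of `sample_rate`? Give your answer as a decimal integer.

-595667114158168728

`sample_rate` follows `crc` (2 B), `payload_len` (4 B), so it starts at offset 2 + 4 = 6 and occupies 8 bytes.
Bytes at offsets 6..13: 68 65 38 68 EA C3 BB F7.
Little-endian: lowest address holds the least-significant byte.
Reassemble most-significant byte first: F7 BB C3 EA 68 38 65 68 → 0xF7BBC3EA68386568.
Top bit is set, so as a signed 64-bit value this is 0xF7BBC3EA68386568 − 2^64 = -595667114158168728.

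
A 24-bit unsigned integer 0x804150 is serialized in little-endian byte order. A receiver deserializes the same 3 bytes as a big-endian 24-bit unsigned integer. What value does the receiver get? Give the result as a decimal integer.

Stored little-endian, the bytes at ascending addresses are 50 41 80.
Read back as big-endian, the last byte is least significant, giving 0x504180.
0x504180 = 5259648.

5259648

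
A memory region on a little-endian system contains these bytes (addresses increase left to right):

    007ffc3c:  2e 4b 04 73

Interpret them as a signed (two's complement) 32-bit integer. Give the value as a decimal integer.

Little-endian stores the least-significant byte at the lowest address.
Reassemble most-significant byte first: 73 04 4B 2E → 0x73044B2E.
0x73044B2E = 1929661230.

1929661230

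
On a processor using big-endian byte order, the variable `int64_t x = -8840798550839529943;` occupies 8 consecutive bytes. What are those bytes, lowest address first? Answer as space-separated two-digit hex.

85 4F 2C 8E FE 6B EE 29

Two's complement of -8840798550839529943 in 64 bits: 8840798550839529943 = 0x7AB0D371019411D7; invert → 0x854F2C8EFE6BEE28; add 1 → 0x854F2C8EFE6BEE29.
Split into bytes (most-significant first): 85 4F 2C 8E FE 6B EE 29.
Big-endian stores the most-significant byte at the lowest address.
So the memory order matches the most-significant-first order: 85 4F 2C 8E FE 6B EE 29.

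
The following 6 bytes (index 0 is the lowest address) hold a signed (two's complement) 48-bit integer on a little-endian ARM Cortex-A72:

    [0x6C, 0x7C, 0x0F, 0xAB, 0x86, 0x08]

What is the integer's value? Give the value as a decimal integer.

Little-endian: lowest address holds the least-significant byte.
Reassemble most-significant byte first: 08 86 AB 0F 7C 6C → 0x0886AB0F7C6C.
0x0886AB0F7C6C = 9374488558700.

9374488558700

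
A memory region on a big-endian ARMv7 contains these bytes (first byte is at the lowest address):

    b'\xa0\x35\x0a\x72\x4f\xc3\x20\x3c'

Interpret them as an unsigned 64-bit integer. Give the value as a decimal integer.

11544144705914871868

Big-endian: lowest address holds the most-significant byte.
The bytes are already most-significant first: 0xA0350A724FC3203C.
0xA0350A724FC3203C = 11544144705914871868.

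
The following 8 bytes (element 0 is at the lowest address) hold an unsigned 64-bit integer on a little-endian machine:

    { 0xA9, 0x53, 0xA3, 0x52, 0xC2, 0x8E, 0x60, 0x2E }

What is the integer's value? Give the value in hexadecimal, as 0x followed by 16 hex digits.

In little-endian order the low byte comes first in memory.
Reassemble most-significant byte first: 2E 60 8E C2 52 A3 53 A9 → 0x2E608EC252A353A9.

0x2E608EC252A353A9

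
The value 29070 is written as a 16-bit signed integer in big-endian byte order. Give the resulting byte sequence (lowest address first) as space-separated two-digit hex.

29070 in hexadecimal, padded to 16 bits, is 0x718E.
Split into bytes (most-significant first): 71 8E.
Big-endian: lowest address holds the most-significant byte.
So the memory order matches the most-significant-first order: 71 8E.

71 8E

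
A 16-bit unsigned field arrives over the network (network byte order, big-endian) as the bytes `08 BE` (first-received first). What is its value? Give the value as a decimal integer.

Big-endian stores the most-significant byte at the lowest address.
The bytes are already most-significant first: 0x08BE.
0x08BE = 2238.

2238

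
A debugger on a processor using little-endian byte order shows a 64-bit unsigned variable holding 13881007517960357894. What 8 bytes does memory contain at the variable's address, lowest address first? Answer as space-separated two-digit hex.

13881007517960357894 in hexadecimal, padded to 64 bits, is 0xC0A33ECAF88DC806.
Split into bytes (most-significant first): C0 A3 3E CA F8 8D C8 06.
In little-endian order the low byte comes first in memory.
So at ascending addresses the bytes are 06 C8 8D F8 CA 3E A3 C0.

06 C8 8D F8 CA 3E A3 C0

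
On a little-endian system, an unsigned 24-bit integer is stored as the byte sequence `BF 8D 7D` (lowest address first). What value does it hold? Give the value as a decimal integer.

Little-endian stores the least-significant byte at the lowest address.
Reassemble most-significant byte first: 7D 8D BF → 0x7D8DBF.
0x7D8DBF = 8228287.

8228287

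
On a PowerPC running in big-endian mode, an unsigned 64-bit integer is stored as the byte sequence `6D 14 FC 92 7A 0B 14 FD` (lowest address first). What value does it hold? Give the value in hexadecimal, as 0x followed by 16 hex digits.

Big-endian stores the most-significant byte at the lowest address.
The bytes are already most-significant first: 0x6D14FC927A0B14FD.

0x6D14FC927A0B14FD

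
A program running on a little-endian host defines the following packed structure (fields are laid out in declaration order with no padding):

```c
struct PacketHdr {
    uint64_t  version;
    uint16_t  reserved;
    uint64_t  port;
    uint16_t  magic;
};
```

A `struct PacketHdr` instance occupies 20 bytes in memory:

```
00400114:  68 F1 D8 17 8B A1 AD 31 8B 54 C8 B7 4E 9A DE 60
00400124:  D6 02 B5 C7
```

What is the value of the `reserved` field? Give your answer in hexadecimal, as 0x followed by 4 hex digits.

`reserved` follows `version` (8 bytes), so it starts at byte offset 8 and occupies 2 bytes.
Bytes at offsets 8..9: 8B 54.
Little-endian stores the least-significant byte at the lowest address.
Reassemble most-significant byte first: 54 8B → 0x548B.

0x548B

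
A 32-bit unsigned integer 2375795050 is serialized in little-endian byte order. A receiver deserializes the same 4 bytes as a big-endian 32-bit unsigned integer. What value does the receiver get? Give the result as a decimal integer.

2375795050 in 32-bit hexadecimal is 0x8D9BC16A.
Stored little-endian, the bytes at ascending addresses are 6A C1 9B 8D.
Read back as big-endian, the last byte is least significant, giving 0x6AC19B8D.
0x6AC19B8D = 1791073165.

1791073165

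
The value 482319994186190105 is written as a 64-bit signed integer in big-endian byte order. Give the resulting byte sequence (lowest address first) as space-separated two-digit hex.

06 B1 8B 7A B1 89 4D 19

482319994186190105 in hexadecimal, padded to 64 bits, is 0x06B18B7AB1894D19.
Split into bytes (most-significant first): 06 B1 8B 7A B1 89 4D 19.
Big-endian stores the most-significant byte at the lowest address.
So the memory order matches the most-significant-first order: 06 B1 8B 7A B1 89 4D 19.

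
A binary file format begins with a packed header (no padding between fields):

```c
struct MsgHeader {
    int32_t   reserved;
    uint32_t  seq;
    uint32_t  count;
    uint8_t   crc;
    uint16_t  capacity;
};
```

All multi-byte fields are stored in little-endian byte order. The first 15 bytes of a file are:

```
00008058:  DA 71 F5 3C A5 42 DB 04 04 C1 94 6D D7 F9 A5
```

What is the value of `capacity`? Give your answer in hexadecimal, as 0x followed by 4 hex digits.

`capacity` follows `reserved` (4 B), `seq` (4 B), `count` (4 B), `crc` (1 B), so it starts at offset 4 + 4 + 4 + 1 = 13 and occupies 2 bytes.
Bytes at offsets 13..14: F9 A5.
In little-endian order the low byte comes first in memory.
Reassemble most-significant byte first: A5 F9 → 0xA5F9.

0xA5F9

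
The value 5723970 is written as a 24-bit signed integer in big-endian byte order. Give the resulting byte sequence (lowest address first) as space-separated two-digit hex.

57 57 42

5723970 in hexadecimal, padded to 24 bits, is 0x575742.
Split into bytes (most-significant first): 57 57 42.
Big-endian stores the most-significant byte at the lowest address.
So the memory order matches the most-significant-first order: 57 57 42.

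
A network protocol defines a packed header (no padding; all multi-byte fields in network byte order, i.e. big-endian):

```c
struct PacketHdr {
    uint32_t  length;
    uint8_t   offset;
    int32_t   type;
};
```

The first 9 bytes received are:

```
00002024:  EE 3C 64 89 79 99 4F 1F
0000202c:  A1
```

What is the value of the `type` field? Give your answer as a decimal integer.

-1722867807

`type` follows `length` (4 B), `offset` (1 B), so it starts at offset 4 + 1 = 5 and occupies 4 bytes.
Bytes at offsets 5..8: 99 4F 1F A1.
Big-endian: lowest address holds the most-significant byte.
The bytes are already most-significant first: 0x994F1FA1.
Top bit is set, so as a signed 32-bit value this is 0x994F1FA1 − 2^32 = -1722867807.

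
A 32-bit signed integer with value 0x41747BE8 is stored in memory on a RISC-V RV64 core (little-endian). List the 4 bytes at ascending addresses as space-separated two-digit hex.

E8 7B 74 41

Split into bytes (most-significant first): 41 74 7B E8.
Little-endian stores the least-significant byte at the lowest address.
So at ascending addresses the bytes are E8 7B 74 41.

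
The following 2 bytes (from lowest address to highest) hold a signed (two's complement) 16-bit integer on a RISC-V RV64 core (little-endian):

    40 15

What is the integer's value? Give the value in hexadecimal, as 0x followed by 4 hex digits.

0x1540

In little-endian order the low byte comes first in memory.
Reassemble most-significant byte first: 15 40 → 0x1540.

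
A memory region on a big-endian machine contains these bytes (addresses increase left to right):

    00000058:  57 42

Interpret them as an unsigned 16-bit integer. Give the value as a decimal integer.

In big-endian order the high byte comes first in memory.
The bytes are already most-significant first: 0x5742.
0x5742 = 22338.

22338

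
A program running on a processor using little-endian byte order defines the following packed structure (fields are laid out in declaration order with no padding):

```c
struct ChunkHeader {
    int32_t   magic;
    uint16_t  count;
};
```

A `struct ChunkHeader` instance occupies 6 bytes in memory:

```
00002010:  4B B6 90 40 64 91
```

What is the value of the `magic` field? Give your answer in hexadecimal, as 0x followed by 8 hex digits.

`magic` is the first field, at byte offset 0, occupying 4 bytes.
Bytes at offsets 0..3: 4B B6 90 40.
Little-endian: lowest address holds the least-significant byte.
Reassemble most-significant byte first: 40 90 B6 4B → 0x4090B64B.

0x4090B64B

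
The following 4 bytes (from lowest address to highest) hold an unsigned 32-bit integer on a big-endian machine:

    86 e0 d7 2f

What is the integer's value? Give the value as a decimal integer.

Big-endian: lowest address holds the most-significant byte.
The bytes are already most-significant first: 0x86E0D72F.
0x86E0D72F = 2262882095.

2262882095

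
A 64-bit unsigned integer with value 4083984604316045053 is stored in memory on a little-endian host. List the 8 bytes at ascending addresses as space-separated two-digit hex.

4083984604316045053 in hexadecimal, padded to 64 bits, is 0x38AD3A5C186C0EFD.
Split into bytes (most-significant first): 38 AD 3A 5C 18 6C 0E FD.
In little-endian order the low byte comes first in memory.
So at ascending addresses the bytes are FD 0E 6C 18 5C 3A AD 38.

FD 0E 6C 18 5C 3A AD 38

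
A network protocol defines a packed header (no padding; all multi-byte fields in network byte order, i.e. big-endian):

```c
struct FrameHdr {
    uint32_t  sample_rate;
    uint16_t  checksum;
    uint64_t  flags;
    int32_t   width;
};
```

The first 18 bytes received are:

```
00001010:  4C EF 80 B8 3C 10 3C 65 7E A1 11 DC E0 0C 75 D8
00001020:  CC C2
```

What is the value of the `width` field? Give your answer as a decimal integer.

`width` follows `sample_rate` (4 B), `checksum` (2 B), `flags` (8 B), so it starts at offset 4 + 2 + 8 = 14 and occupies 4 bytes.
Bytes at offsets 14..17: 75 D8 CC C2.
Big-endian stores the most-significant byte at the lowest address.
The bytes are already most-significant first: 0x75D8CCC2.
0x75D8CCC2 = 1977142466.

1977142466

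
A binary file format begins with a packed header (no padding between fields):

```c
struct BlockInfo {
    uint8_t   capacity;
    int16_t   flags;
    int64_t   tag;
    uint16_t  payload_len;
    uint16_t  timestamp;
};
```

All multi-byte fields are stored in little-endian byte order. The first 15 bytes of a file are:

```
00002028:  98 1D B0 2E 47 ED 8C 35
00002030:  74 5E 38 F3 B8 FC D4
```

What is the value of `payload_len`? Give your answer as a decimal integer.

`payload_len` follows `capacity` (1 B), `flags` (2 B), `tag` (8 B), so it starts at offset 1 + 2 + 8 = 11 and occupies 2 bytes.
Bytes at offsets 11..12: F3 B8.
Little-endian stores the least-significant byte at the lowest address.
Reassemble most-significant byte first: B8 F3 → 0xB8F3.
0xB8F3 = 47347.

47347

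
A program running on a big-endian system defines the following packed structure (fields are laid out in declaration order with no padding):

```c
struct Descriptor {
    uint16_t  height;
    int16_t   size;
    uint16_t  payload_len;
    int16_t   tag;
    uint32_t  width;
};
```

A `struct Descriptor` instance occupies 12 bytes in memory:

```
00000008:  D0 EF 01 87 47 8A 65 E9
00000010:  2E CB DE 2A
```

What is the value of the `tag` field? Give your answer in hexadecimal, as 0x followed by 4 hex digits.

0x65E9

`tag` follows `height` (2 B), `size` (2 B), `payload_len` (2 B), so it starts at offset 2 + 2 + 2 = 6 and occupies 2 bytes.
Bytes at offsets 6..7: 65 E9.
In big-endian order the high byte comes first in memory.
The bytes are already most-significant first: 0x65E9.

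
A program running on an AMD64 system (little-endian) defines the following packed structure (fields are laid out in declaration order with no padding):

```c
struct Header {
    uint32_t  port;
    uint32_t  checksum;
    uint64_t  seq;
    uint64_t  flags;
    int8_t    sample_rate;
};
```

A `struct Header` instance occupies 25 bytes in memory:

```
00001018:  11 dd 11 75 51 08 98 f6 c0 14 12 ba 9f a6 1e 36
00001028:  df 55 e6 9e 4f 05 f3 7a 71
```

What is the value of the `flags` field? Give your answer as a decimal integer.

8859430731494348255

`flags` follows `port` (4 B), `checksum` (4 B), `seq` (8 B), so it starts at offset 4 + 4 + 8 = 16 and occupies 8 bytes.
Bytes at offsets 16..23: DF 55 E6 9E 4F 05 F3 7A.
In little-endian order the low byte comes first in memory.
Reassemble most-significant byte first: 7A F3 05 4F 9E E6 55 DF → 0x7AF3054F9EE655DF.
0x7AF3054F9EE655DF = 8859430731494348255.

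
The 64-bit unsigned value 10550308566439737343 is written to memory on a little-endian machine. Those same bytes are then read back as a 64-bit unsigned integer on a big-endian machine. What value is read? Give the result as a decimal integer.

10550308566439737343 in 64-bit hexadecimal is 0x926A39BE4566B7FF.
Stored little-endian, the bytes at ascending addresses are FF B7 66 45 BE 39 6A 92.
Read back as big-endian, the last byte is least significant, giving 0xFFB76645BE396A92.
0xFFB76645BE396A92 = 18426308850139884178.

18426308850139884178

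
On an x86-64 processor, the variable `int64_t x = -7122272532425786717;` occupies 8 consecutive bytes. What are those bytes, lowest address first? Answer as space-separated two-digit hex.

A3 3A 3D FF DD 9A 28 9D

Two's complement of -7122272532425786717 in 64 bits: 7122272532425786717 = 0x62D7652200C2C55D; invert → 0x9D289ADDFF3D3AA2; add 1 → 0x9D289ADDFF3D3AA3.
Split into bytes (most-significant first): 9D 28 9A DD FF 3D 3A A3.
In little-endian order the low byte comes first in memory.
So at ascending addresses the bytes are A3 3A 3D FF DD 9A 28 9D.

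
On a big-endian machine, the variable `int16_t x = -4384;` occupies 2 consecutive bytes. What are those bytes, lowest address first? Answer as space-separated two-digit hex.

Two's complement of -4384 in 16 bits: 4384 = 0x1120; invert → 0xEEDF; add 1 → 0xEEE0.
Split into bytes (most-significant first): EE E0.
Big-endian: lowest address holds the most-significant byte.
So the memory order matches the most-significant-first order: EE E0.

EE E0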